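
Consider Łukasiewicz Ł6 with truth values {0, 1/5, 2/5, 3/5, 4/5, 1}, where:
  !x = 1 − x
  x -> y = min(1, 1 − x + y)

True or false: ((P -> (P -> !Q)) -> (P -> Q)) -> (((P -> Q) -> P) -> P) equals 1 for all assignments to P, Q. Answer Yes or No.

Counterexample: take P = 4/5, Q = 3/5.
!Q = !3/5 = 2/5
P -> !Q = 4/5 -> 2/5 = 3/5
P -> (P -> !Q) = 4/5 -> 3/5 = 4/5
P -> Q = 4/5 -> 3/5 = 4/5
(P -> (P -> !Q)) -> (P -> Q) = 4/5 -> 4/5 = 1
P -> Q = 4/5 -> 3/5 = 4/5
(P -> Q) -> P = 4/5 -> 4/5 = 1
((P -> Q) -> P) -> P = 1 -> 4/5 = 4/5
((P -> (P -> !Q)) -> (P -> Q)) -> (((P -> Q) -> P) -> P) = 1 -> 4/5 = 4/5
This gives 4/5 ≠ 1.

No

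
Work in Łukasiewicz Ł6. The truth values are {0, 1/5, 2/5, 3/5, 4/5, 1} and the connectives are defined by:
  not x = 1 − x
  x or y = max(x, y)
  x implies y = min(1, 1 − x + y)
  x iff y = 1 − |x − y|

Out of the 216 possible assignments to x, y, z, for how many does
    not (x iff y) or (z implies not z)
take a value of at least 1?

value 1: 114 assignments (counts)
value 4/5: 42 assignments
value 3/5: 12 assignments
value 2/5: 32 assignments
value 1/5: 10 assignments
value 0: 6 assignments
So 114 of the 216 assignments meet the threshold.

114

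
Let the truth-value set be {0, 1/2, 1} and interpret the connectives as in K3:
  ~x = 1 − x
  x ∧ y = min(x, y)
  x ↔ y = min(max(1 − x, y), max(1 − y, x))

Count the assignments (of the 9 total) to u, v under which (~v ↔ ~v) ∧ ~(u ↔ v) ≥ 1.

2

u = 0, v = 0 ↦ 0  <
u = 0, v = 1/2 ↦ 1/2  <
u = 0, v = 1 ↦ 1  ≥
u = 1/2, v = 0 ↦ 1/2  <
u = 1/2, v = 1/2 ↦ 1/2  <
u = 1/2, v = 1 ↦ 1/2  <
u = 1, v = 0 ↦ 1  ≥
u = 1, v = 1/2 ↦ 1/2  <
u = 1, v = 1 ↦ 0  <
So 2 of the 9 assignments meet the threshold.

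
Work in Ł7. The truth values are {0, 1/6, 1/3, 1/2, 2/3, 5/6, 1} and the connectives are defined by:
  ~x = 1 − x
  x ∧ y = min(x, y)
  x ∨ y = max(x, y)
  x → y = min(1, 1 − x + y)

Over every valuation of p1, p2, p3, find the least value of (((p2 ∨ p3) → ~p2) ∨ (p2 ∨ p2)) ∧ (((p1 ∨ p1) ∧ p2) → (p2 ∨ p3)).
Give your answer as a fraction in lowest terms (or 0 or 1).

1/2

Take p1 = 0, p2 = 1/2, p3 = 1:
p2 ∨ p3 = 1/2 ∨ 1 = 1
~p2 = ~1/2 = 1/2
(p2 ∨ p3) → ~p2 = 1 → 1/2 = 1/2
p2 ∨ p2 = 1/2 ∨ 1/2 = 1/2
((p2 ∨ p3) → ~p2) ∨ (p2 ∨ p2) = 1/2 ∨ 1/2 = 1/2
p1 ∨ p1 = 0 ∨ 0 = 0
(p1 ∨ p1) ∧ p2 = 0 ∧ 1/2 = 0
p2 ∨ p3 = 1/2 ∨ 1 = 1
((p1 ∨ p1) ∧ p2) → (p2 ∨ p3) = 0 → 1 = 1
(((p2 ∨ p3) → ~p2) ∨ (p2 ∨ p2)) ∧ (((p1 ∨ p1) ∧ p2) → (p2 ∨ p3)) = 1/2 ∧ 1 = 1/2
No assignment yields a value below 1/2, so this is the minimum.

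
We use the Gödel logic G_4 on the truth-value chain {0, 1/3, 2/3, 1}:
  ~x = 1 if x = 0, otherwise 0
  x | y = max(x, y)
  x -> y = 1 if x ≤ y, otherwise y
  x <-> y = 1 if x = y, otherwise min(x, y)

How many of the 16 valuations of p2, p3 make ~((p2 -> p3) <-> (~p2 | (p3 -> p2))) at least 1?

3

p2 = 0, p3 = 0 ↦ 0  <
p2 = 0, p3 = 1/3 ↦ 0  <
p2 = 0, p3 = 2/3 ↦ 0  <
p2 = 0, p3 = 1 ↦ 0  <
p2 = 1/3, p3 = 0 ↦ 1  ≥
p2 = 1/3, p3 = 1/3 ↦ 0  <
p2 = 1/3, p3 = 2/3 ↦ 0  <
p2 = 1/3, p3 = 1 ↦ 0  <
p2 = 2/3, p3 = 0 ↦ 1  ≥
p2 = 2/3, p3 = 1/3 ↦ 0  <
p2 = 2/3, p3 = 2/3 ↦ 0  <
p2 = 2/3, p3 = 1 ↦ 0  <
p2 = 1, p3 = 0 ↦ 1  ≥
p2 = 1, p3 = 1/3 ↦ 0  <
p2 = 1, p3 = 2/3 ↦ 0  <
p2 = 1, p3 = 1 ↦ 0  <
So 3 of the 16 assignments meet the threshold.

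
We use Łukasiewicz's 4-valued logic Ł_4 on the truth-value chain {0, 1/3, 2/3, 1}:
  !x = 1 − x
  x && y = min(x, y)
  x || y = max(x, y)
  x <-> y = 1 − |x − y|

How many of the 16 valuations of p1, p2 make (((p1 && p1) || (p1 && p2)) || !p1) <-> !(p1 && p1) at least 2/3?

p1 = 0, p2 = 0 ↦ 1  ≥
p1 = 0, p2 = 1/3 ↦ 1  ≥
p1 = 0, p2 = 2/3 ↦ 1  ≥
p1 = 0, p2 = 1 ↦ 1  ≥
p1 = 1/3, p2 = 0 ↦ 1  ≥
p1 = 1/3, p2 = 1/3 ↦ 1  ≥
p1 = 1/3, p2 = 2/3 ↦ 1  ≥
p1 = 1/3, p2 = 1 ↦ 1  ≥
p1 = 2/3, p2 = 0 ↦ 2/3  ≥
p1 = 2/3, p2 = 1/3 ↦ 2/3  ≥
p1 = 2/3, p2 = 2/3 ↦ 2/3  ≥
p1 = 2/3, p2 = 1 ↦ 2/3  ≥
p1 = 1, p2 = 0 ↦ 0  <
p1 = 1, p2 = 1/3 ↦ 0  <
p1 = 1, p2 = 2/3 ↦ 0  <
p1 = 1, p2 = 1 ↦ 0  <
So 12 of the 16 assignments meet the threshold.

12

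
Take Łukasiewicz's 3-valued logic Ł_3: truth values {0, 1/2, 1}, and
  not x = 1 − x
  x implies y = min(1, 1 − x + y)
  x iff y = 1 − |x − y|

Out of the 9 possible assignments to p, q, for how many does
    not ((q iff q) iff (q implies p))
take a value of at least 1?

1

p = 0, q = 0 ↦ 0  <
p = 0, q = 1/2 ↦ 1/2  <
p = 0, q = 1 ↦ 1  ≥
p = 1/2, q = 0 ↦ 0  <
p = 1/2, q = 1/2 ↦ 0  <
p = 1/2, q = 1 ↦ 1/2  <
p = 1, q = 0 ↦ 0  <
p = 1, q = 1/2 ↦ 0  <
p = 1, q = 1 ↦ 0  <
So 1 of the 9 assignments meets the threshold.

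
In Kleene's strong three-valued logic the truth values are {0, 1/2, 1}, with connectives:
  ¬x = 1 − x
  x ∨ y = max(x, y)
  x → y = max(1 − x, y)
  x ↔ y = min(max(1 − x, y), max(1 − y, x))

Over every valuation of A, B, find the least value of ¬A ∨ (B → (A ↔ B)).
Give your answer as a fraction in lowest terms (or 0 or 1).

Take A = 1/2, B = 1/2:
¬A = ¬1/2 = 1/2
A ↔ B = 1/2 ↔ 1/2 = 1/2
B → (A ↔ B) = 1/2 → 1/2 = 1/2
¬A ∨ (B → (A ↔ B)) = 1/2 ∨ 1/2 = 1/2
No assignment yields a value below 1/2, so this is the minimum.

1/2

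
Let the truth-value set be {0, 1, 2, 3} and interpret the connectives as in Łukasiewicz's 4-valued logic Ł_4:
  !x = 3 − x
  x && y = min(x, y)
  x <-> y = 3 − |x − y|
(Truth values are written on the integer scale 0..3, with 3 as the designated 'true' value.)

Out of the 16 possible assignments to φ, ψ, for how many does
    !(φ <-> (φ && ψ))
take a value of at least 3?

φ = 0, ψ = 0 ↦ 0  <
φ = 0, ψ = 1 ↦ 0  <
φ = 0, ψ = 2 ↦ 0  <
φ = 0, ψ = 3 ↦ 0  <
φ = 1, ψ = 0 ↦ 1  <
φ = 1, ψ = 1 ↦ 0  <
φ = 1, ψ = 2 ↦ 0  <
φ = 1, ψ = 3 ↦ 0  <
φ = 2, ψ = 0 ↦ 2  <
φ = 2, ψ = 1 ↦ 1  <
φ = 2, ψ = 2 ↦ 0  <
φ = 2, ψ = 3 ↦ 0  <
φ = 3, ψ = 0 ↦ 3  ≥
φ = 3, ψ = 1 ↦ 2  <
φ = 3, ψ = 2 ↦ 1  <
φ = 3, ψ = 3 ↦ 0  <
So 1 of the 16 assignments meets the threshold.

1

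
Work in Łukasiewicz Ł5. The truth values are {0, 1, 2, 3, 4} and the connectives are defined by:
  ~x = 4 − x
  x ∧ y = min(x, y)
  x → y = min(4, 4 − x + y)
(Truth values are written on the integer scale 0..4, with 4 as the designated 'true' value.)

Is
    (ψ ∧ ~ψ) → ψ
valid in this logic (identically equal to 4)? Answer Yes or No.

ψ = 0 ↦ 4
ψ = 1 ↦ 4
ψ = 2 ↦ 4
ψ = 3 ↦ 4
ψ = 4 ↦ 4
Every assignment gives a value ≥ 4.

Yes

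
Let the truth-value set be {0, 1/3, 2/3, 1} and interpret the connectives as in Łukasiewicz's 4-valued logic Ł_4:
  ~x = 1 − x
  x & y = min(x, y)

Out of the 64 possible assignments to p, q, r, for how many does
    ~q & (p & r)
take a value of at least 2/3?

value 1: 1 assignment (counts)
value 2/3: 7 assignments (counts)
value 1/3: 19 assignments
value 0: 37 assignments
So 8 of the 64 assignments meet the threshold.

8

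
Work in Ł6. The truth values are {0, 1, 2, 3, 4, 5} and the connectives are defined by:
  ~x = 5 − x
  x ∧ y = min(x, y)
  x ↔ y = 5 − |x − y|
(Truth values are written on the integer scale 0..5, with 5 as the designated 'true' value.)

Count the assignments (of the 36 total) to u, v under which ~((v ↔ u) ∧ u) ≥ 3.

value 5: 7 assignments (counts)
value 4: 8 assignments (counts)
value 3: 9 assignments (counts)
value 2: 7 assignments
value 1: 4 assignments
value 0: 1 assignment
So 24 of the 36 assignments meet the threshold.

24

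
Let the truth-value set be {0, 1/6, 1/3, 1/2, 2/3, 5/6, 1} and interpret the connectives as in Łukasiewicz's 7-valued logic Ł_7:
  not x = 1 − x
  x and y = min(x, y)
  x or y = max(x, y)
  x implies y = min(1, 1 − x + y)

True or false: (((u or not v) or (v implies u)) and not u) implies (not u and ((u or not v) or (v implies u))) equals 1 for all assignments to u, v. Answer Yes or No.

At u = 1, v = 5/6, for instance:
not v = not 5/6 = 1/6
u or not v = 1 or 1/6 = 1
v implies u = 5/6 implies 1 = 1
(u or not v) or (v implies u) = 1 or 1 = 1
not u = not 1 = 0
((u or not v) or (v implies u)) and not u = 1 and 0 = 0
not u and ((u or not v) or (v implies u)) = 0 and 1 = 0
(((u or not v) or (v implies u)) and not u) implies (not u and ((u or not v) or (v implies u))) = 0 implies 0 = 1
and checking the remaining 48 assignments likewise gives ≥ 1 in every case.

Yes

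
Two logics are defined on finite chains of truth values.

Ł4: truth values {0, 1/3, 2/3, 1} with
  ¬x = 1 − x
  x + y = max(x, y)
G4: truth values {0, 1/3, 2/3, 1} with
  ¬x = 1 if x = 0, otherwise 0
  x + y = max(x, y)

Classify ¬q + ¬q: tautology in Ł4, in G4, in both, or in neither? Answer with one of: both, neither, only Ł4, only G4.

In Ł4: at q = 1/3 the value is 2/3 — not a tautology.
In G4: at q = 1/3 the value is 0 — not a tautology.

neither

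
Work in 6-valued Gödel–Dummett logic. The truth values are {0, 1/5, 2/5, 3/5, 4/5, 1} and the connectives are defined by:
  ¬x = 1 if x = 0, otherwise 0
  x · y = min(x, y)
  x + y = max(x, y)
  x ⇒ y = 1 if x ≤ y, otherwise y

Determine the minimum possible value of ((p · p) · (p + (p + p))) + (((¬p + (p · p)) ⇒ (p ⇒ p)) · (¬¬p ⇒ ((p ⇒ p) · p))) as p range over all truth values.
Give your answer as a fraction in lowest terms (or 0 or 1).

1/5

Take p = 1/5:
p · p = 1/5 · 1/5 = 1/5
p + p = 1/5 + 1/5 = 1/5
p + (p + p) = 1/5 + 1/5 = 1/5
(p · p) · (p + (p + p)) = 1/5 · 1/5 = 1/5
¬p = ¬1/5 = 0
p · p = 1/5 · 1/5 = 1/5
¬p + (p · p) = 0 + 1/5 = 1/5
p ⇒ p = 1/5 ⇒ 1/5 = 1
(¬p + (p · p)) ⇒ (p ⇒ p) = 1/5 ⇒ 1 = 1
¬p = ¬1/5 = 0
¬¬p = ¬0 = 1
p ⇒ p = 1/5 ⇒ 1/5 = 1
(p ⇒ p) · p = 1 · 1/5 = 1/5
¬¬p ⇒ ((p ⇒ p) · p) = 1 ⇒ 1/5 = 1/5
((¬p + (p · p)) ⇒ (p ⇒ p)) · (¬¬p ⇒ ((p ⇒ p) · p)) = 1 · 1/5 = 1/5
((p · p) · (p + (p + p))) + (((¬p + (p · p)) ⇒ (p ⇒ p)) · (¬¬p ⇒ ((p ⇒ p) · p))) = 1/5 + 1/5 = 1/5
No assignment yields a value below 1/5, so this is the minimum.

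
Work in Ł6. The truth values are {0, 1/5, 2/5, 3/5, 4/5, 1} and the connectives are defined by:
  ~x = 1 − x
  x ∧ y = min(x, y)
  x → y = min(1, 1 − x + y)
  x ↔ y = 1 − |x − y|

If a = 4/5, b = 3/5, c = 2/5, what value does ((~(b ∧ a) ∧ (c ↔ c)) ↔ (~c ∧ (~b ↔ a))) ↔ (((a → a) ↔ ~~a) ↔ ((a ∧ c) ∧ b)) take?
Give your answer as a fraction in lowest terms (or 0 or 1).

4/5

b ∧ a = 3/5 ∧ 4/5 = 3/5
~(b ∧ a) = ~3/5 = 2/5
c ↔ c = 2/5 ↔ 2/5 = 1
~(b ∧ a) ∧ (c ↔ c) = 2/5 ∧ 1 = 2/5
~c = ~2/5 = 3/5
~b = ~3/5 = 2/5
~b ↔ a = 2/5 ↔ 4/5 = 3/5
~c ∧ (~b ↔ a) = 3/5 ∧ 3/5 = 3/5
(~(b ∧ a) ∧ (c ↔ c)) ↔ (~c ∧ (~b ↔ a)) = 2/5 ↔ 3/5 = 4/5
a → a = 4/5 → 4/5 = 1
~a = ~4/5 = 1/5
~~a = ~1/5 = 4/5
(a → a) ↔ ~~a = 1 ↔ 4/5 = 4/5
a ∧ c = 4/5 ∧ 2/5 = 2/5
(a ∧ c) ∧ b = 2/5 ∧ 3/5 = 2/5
((a → a) ↔ ~~a) ↔ ((a ∧ c) ∧ b) = 4/5 ↔ 2/5 = 3/5
((~(b ∧ a) ∧ (c ↔ c)) ↔ (~c ∧ (~b ↔ a))) ↔ (((a → a) ↔ ~~a) ↔ ((a ∧ c) ∧ b)) = 4/5 ↔ 3/5 = 4/5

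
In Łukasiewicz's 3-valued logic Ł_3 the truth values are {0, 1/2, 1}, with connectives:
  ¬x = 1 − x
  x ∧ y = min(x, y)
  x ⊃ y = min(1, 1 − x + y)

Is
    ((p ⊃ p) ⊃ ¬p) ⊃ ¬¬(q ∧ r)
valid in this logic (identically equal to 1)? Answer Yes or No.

Counterexample: take p = 0, q = 0, r = 0.
p ⊃ p = 0 ⊃ 0 = 1
¬p = ¬0 = 1
(p ⊃ p) ⊃ ¬p = 1 ⊃ 1 = 1
q ∧ r = 0 ∧ 0 = 0
¬(q ∧ r) = ¬0 = 1
¬¬(q ∧ r) = ¬1 = 0
((p ⊃ p) ⊃ ¬p) ⊃ ¬¬(q ∧ r) = 1 ⊃ 0 = 0
This gives 0 ≠ 1.

No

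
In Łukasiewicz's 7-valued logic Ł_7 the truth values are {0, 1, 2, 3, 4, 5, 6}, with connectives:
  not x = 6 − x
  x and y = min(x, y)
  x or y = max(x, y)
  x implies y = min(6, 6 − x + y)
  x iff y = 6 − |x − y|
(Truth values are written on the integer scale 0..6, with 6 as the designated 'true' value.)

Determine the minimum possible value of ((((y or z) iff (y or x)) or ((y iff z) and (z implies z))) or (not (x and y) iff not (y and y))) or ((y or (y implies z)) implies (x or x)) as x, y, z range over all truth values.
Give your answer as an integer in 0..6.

3

Take x = 0, y = 3, z = 6:
y or z = 3 or 6 = 6
y or x = 3 or 0 = 3
(y or z) iff (y or x) = 6 iff 3 = 3
y iff z = 3 iff 6 = 3
z implies z = 6 implies 6 = 6
(y iff z) and (z implies z) = 3 and 6 = 3
((y or z) iff (y or x)) or ((y iff z) and (z implies z)) = 3 or 3 = 3
x and y = 0 and 3 = 0
not (x and y) = not 0 = 6
y and y = 3 and 3 = 3
not (y and y) = not 3 = 3
not (x and y) iff not (y and y) = 6 iff 3 = 3
(((y or z) iff (y or x)) or ((y iff z) and (z implies z))) or (not (x and y) iff not (y and y)) = 3 or 3 = 3
y implies z = 3 implies 6 = 6
y or (y implies z) = 3 or 6 = 6
x or x = 0 or 0 = 0
(y or (y implies z)) implies (x or x) = 6 implies 0 = 0
((((y or z) iff (y or x)) or ((y iff z) and (z implies z))) or (not (x and y) iff not (y and y))) or ((y or (y implies z)) implies (x or x)) = 3 or 0 = 3
No assignment yields a value below 3, so this is the minimum.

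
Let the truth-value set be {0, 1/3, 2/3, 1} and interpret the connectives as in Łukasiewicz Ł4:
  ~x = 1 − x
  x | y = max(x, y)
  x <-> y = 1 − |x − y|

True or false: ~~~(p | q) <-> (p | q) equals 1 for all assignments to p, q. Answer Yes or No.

No

Counterexample: take p = 0, q = 0.
p | q = 0 | 0 = 0
~(p | q) = ~0 = 1
~~(p | q) = ~1 = 0
~~~(p | q) = ~0 = 1
~~~(p | q) <-> (p | q) = 1 <-> 0 = 0
This gives 0 ≠ 1.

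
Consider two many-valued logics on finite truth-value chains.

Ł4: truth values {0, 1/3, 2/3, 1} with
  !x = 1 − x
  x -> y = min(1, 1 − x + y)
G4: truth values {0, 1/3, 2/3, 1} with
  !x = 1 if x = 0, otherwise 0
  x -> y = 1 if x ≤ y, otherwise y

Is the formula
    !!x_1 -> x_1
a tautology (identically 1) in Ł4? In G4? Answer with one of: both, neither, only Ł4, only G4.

In Ł4: every assignment gives 1 — tautology.
In G4: at x_1 = 1/3 the value is 1/3 — not a tautology.

only Ł4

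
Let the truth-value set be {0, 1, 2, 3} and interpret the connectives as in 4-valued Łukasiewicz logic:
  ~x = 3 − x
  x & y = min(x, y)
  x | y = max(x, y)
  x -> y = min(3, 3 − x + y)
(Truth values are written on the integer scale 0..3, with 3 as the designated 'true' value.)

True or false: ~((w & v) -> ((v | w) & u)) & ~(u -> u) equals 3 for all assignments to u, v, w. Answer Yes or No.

Counterexample: take u = 0, v = 0, w = 0.
w & v = 0 & 0 = 0
v | w = 0 | 0 = 0
(v | w) & u = 0 & 0 = 0
(w & v) -> ((v | w) & u) = 0 -> 0 = 3
~((w & v) -> ((v | w) & u)) = ~3 = 0
u -> u = 0 -> 0 = 3
~(u -> u) = ~3 = 0
~((w & v) -> ((v | w) & u)) & ~(u -> u) = 0 & 0 = 0
This gives 0 ≠ 3.

No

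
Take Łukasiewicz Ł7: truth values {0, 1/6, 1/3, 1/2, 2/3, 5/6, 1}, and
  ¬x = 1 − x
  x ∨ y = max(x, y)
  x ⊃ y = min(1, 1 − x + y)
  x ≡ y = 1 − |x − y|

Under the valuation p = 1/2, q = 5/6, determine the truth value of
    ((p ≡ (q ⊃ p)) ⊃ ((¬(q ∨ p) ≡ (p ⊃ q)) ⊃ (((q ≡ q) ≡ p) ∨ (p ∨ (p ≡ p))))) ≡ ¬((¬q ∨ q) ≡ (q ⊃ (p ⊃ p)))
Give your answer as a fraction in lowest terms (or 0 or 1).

1/6

q ⊃ p = 5/6 ⊃ 1/2 = 2/3
p ≡ (q ⊃ p) = 1/2 ≡ 2/3 = 5/6
q ∨ p = 5/6 ∨ 1/2 = 5/6
¬(q ∨ p) = ¬5/6 = 1/6
p ⊃ q = 1/2 ⊃ 5/6 = 1
¬(q ∨ p) ≡ (p ⊃ q) = 1/6 ≡ 1 = 1/6
q ≡ q = 5/6 ≡ 5/6 = 1
(q ≡ q) ≡ p = 1 ≡ 1/2 = 1/2
p ≡ p = 1/2 ≡ 1/2 = 1
p ∨ (p ≡ p) = 1/2 ∨ 1 = 1
((q ≡ q) ≡ p) ∨ (p ∨ (p ≡ p)) = 1/2 ∨ 1 = 1
(¬(q ∨ p) ≡ (p ⊃ q)) ⊃ (((q ≡ q) ≡ p) ∨ (p ∨ (p ≡ p))) = 1/6 ⊃ 1 = 1
(p ≡ (q ⊃ p)) ⊃ ((¬(q ∨ p) ≡ (p ⊃ q)) ⊃ (((q ≡ q) ≡ p) ∨ (p ∨ (p ≡ p)))) = 5/6 ⊃ 1 = 1
¬q = ¬5/6 = 1/6
¬q ∨ q = 1/6 ∨ 5/6 = 5/6
p ⊃ p = 1/2 ⊃ 1/2 = 1
q ⊃ (p ⊃ p) = 5/6 ⊃ 1 = 1
(¬q ∨ q) ≡ (q ⊃ (p ⊃ p)) = 5/6 ≡ 1 = 5/6
¬((¬q ∨ q) ≡ (q ⊃ (p ⊃ p))) = ¬5/6 = 1/6
((p ≡ (q ⊃ p)) ⊃ ((¬(q ∨ p) ≡ (p ⊃ q)) ⊃ (((q ≡ q) ≡ p) ∨ (p ∨ (p ≡ p))))) ≡ ¬((¬q ∨ q) ≡ (q ⊃ (p ⊃ p))) = 1 ≡ 1/6 = 1/6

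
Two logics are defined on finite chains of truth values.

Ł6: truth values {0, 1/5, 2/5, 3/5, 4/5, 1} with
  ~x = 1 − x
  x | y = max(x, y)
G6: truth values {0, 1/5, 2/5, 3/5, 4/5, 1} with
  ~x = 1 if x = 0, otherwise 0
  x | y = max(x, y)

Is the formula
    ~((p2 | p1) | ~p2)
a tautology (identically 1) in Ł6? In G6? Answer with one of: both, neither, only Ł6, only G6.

In Ł6: at p1 = 0, p2 = 0 the value is 0 — not a tautology.
In G6: at p1 = 0, p2 = 0 the value is 0 — not a tautology.

neither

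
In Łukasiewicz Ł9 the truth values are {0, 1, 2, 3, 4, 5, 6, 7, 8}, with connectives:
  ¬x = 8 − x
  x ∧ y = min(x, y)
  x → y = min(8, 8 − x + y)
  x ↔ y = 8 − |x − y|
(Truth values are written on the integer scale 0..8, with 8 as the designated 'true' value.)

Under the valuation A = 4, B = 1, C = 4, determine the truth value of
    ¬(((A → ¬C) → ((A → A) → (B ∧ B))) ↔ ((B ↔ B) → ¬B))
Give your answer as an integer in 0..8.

¬C = ¬4 = 4
A → ¬C = 4 → 4 = 8
A → A = 4 → 4 = 8
B ∧ B = 1 ∧ 1 = 1
(A → A) → (B ∧ B) = 8 → 1 = 1
(A → ¬C) → ((A → A) → (B ∧ B)) = 8 → 1 = 1
B ↔ B = 1 ↔ 1 = 8
¬B = ¬1 = 7
(B ↔ B) → ¬B = 8 → 7 = 7
((A → ¬C) → ((A → A) → (B ∧ B))) ↔ ((B ↔ B) → ¬B) = 1 ↔ 7 = 2
¬(((A → ¬C) → ((A → A) → (B ∧ B))) ↔ ((B ↔ B) → ¬B)) = ¬2 = 6

6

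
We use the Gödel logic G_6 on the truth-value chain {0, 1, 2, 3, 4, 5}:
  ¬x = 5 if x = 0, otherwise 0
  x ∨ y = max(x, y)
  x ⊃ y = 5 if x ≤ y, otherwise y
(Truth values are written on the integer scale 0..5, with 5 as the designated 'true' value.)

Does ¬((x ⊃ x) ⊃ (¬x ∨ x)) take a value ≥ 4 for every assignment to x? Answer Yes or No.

No

Counterexample: take x = 0.
x ⊃ x = 0 ⊃ 0 = 5
¬x = ¬0 = 5
¬x ∨ x = 5 ∨ 0 = 5
(x ⊃ x) ⊃ (¬x ∨ x) = 5 ⊃ 5 = 5
¬((x ⊃ x) ⊃ (¬x ∨ x)) = ¬5 = 0
This gives 0, which is below 4.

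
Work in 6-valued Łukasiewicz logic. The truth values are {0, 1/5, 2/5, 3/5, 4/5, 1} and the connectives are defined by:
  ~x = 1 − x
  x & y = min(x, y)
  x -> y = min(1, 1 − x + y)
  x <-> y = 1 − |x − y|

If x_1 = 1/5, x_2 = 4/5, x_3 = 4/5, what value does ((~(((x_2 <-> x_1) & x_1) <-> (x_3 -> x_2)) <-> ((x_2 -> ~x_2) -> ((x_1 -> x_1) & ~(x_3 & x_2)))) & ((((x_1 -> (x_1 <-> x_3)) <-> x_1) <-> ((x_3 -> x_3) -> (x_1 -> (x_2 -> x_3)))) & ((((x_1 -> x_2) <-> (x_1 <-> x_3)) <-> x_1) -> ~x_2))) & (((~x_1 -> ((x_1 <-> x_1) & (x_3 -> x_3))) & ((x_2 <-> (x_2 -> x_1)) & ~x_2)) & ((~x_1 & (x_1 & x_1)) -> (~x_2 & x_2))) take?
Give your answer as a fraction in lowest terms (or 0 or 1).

1/5

x_2 <-> x_1 = 4/5 <-> 1/5 = 2/5
(x_2 <-> x_1) & x_1 = 2/5 & 1/5 = 1/5
x_3 -> x_2 = 4/5 -> 4/5 = 1
((x_2 <-> x_1) & x_1) <-> (x_3 -> x_2) = 1/5 <-> 1 = 1/5
~(((x_2 <-> x_1) & x_1) <-> (x_3 -> x_2)) = ~1/5 = 4/5
~x_2 = ~4/5 = 1/5
x_2 -> ~x_2 = 4/5 -> 1/5 = 2/5
x_1 -> x_1 = 1/5 -> 1/5 = 1
x_3 & x_2 = 4/5 & 4/5 = 4/5
~(x_3 & x_2) = ~4/5 = 1/5
(x_1 -> x_1) & ~(x_3 & x_2) = 1 & 1/5 = 1/5
(x_2 -> ~x_2) -> ((x_1 -> x_1) & ~(x_3 & x_2)) = 2/5 -> 1/5 = 4/5
~(((x_2 <-> x_1) & x_1) <-> (x_3 -> x_2)) <-> ((x_2 -> ~x_2) -> ((x_1 -> x_1) & ~(x_3 & x_2))) = 4/5 <-> 4/5 = 1
x_1 <-> x_3 = 1/5 <-> 4/5 = 2/5
x_1 -> (x_1 <-> x_3) = 1/5 -> 2/5 = 1
(x_1 -> (x_1 <-> x_3)) <-> x_1 = 1 <-> 1/5 = 1/5
x_3 -> x_3 = 4/5 -> 4/5 = 1
x_2 -> x_3 = 4/5 -> 4/5 = 1
x_1 -> (x_2 -> x_3) = 1/5 -> 1 = 1
(x_3 -> x_3) -> (x_1 -> (x_2 -> x_3)) = 1 -> 1 = 1
((x_1 -> (x_1 <-> x_3)) <-> x_1) <-> ((x_3 -> x_3) -> (x_1 -> (x_2 -> x_3))) = 1/5 <-> 1 = 1/5
x_1 -> x_2 = 1/5 -> 4/5 = 1
x_1 <-> x_3 = 1/5 <-> 4/5 = 2/5
(x_1 -> x_2) <-> (x_1 <-> x_3) = 1 <-> 2/5 = 2/5
((x_1 -> x_2) <-> (x_1 <-> x_3)) <-> x_1 = 2/5 <-> 1/5 = 4/5
~x_2 = ~4/5 = 1/5
(((x_1 -> x_2) <-> (x_1 <-> x_3)) <-> x_1) -> ~x_2 = 4/5 -> 1/5 = 2/5
(((x_1 -> (x_1 <-> x_3)) <-> x_1) <-> ((x_3 -> x_3) -> (x_1 -> (x_2 -> x_3)))) & ((((x_1 -> x_2) <-> (x_1 <-> x_3)) <-> x_1) -> ~x_2) = 1/5 & 2/5 = 1/5
(~(((x_2 <-> x_1) & x_1) <-> (x_3 -> x_2)) <-> ((x_2 -> ~x_2) -> ((x_1 -> x_1) & ~(x_3 & x_2)))) & ((((x_1 -> (x_1 <-> x_3)) <-> x_1) <-> ((x_3 -> x_3) -> (x_1 -> (x_2 -> x_3)))) & ((((x_1 -> x_2) <-> (x_1 <-> x_3)) <-> x_1) -> ~x_2)) = 1 & 1/5 = 1/5
~x_1 = ~1/5 = 4/5
x_1 <-> x_1 = 1/5 <-> 1/5 = 1
x_3 -> x_3 = 4/5 -> 4/5 = 1
(x_1 <-> x_1) & (x_3 -> x_3) = 1 & 1 = 1
~x_1 -> ((x_1 <-> x_1) & (x_3 -> x_3)) = 4/5 -> 1 = 1
x_2 -> x_1 = 4/5 -> 1/5 = 2/5
x_2 <-> (x_2 -> x_1) = 4/5 <-> 2/5 = 3/5
~x_2 = ~4/5 = 1/5
(x_2 <-> (x_2 -> x_1)) & ~x_2 = 3/5 & 1/5 = 1/5
(~x_1 -> ((x_1 <-> x_1) & (x_3 -> x_3))) & ((x_2 <-> (x_2 -> x_1)) & ~x_2) = 1 & 1/5 = 1/5
~x_1 = ~1/5 = 4/5
x_1 & x_1 = 1/5 & 1/5 = 1/5
~x_1 & (x_1 & x_1) = 4/5 & 1/5 = 1/5
~x_2 = ~4/5 = 1/5
~x_2 & x_2 = 1/5 & 4/5 = 1/5
(~x_1 & (x_1 & x_1)) -> (~x_2 & x_2) = 1/5 -> 1/5 = 1
((~x_1 -> ((x_1 <-> x_1) & (x_3 -> x_3))) & ((x_2 <-> (x_2 -> x_1)) & ~x_2)) & ((~x_1 & (x_1 & x_1)) -> (~x_2 & x_2)) = 1/5 & 1 = 1/5
((~(((x_2 <-> x_1) & x_1) <-> (x_3 -> x_2)) <-> ((x_2 -> ~x_2) -> ((x_1 -> x_1) & ~(x_3 & x_2)))) & ((((x_1 -> (x_1 <-> x_3)) <-> x_1) <-> ((x_3 -> x_3) -> (x_1 -> (x_2 -> x_3)))) & ((((x_1 -> x_2) <-> (x_1 <-> x_3)) <-> x_1) -> ~x_2))) & (((~x_1 -> ((x_1 <-> x_1) & (x_3 -> x_3))) & ((x_2 <-> (x_2 -> x_1)) & ~x_2)) & ((~x_1 & (x_1 & x_1)) -> (~x_2 & x_2))) = 1/5 & 1/5 = 1/5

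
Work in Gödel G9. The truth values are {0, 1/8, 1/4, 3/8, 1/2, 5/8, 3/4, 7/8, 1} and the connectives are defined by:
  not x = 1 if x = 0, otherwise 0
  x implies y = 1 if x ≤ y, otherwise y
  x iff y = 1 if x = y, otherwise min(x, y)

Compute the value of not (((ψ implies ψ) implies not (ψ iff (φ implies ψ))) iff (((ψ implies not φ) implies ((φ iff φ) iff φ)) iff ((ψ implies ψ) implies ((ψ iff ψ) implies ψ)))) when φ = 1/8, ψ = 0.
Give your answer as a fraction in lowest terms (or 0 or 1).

ψ implies ψ = 0 implies 0 = 1
φ implies ψ = 1/8 implies 0 = 0
ψ iff (φ implies ψ) = 0 iff 0 = 1
not (ψ iff (φ implies ψ)) = not 1 = 0
(ψ implies ψ) implies not (ψ iff (φ implies ψ)) = 1 implies 0 = 0
not φ = not 1/8 = 0
ψ implies not φ = 0 implies 0 = 1
φ iff φ = 1/8 iff 1/8 = 1
(φ iff φ) iff φ = 1 iff 1/8 = 1/8
(ψ implies not φ) implies ((φ iff φ) iff φ) = 1 implies 1/8 = 1/8
ψ implies ψ = 0 implies 0 = 1
ψ iff ψ = 0 iff 0 = 1
(ψ iff ψ) implies ψ = 1 implies 0 = 0
(ψ implies ψ) implies ((ψ iff ψ) implies ψ) = 1 implies 0 = 0
((ψ implies not φ) implies ((φ iff φ) iff φ)) iff ((ψ implies ψ) implies ((ψ iff ψ) implies ψ)) = 1/8 iff 0 = 0
((ψ implies ψ) implies not (ψ iff (φ implies ψ))) iff (((ψ implies not φ) implies ((φ iff φ) iff φ)) iff ((ψ implies ψ) implies ((ψ iff ψ) implies ψ))) = 0 iff 0 = 1
not (((ψ implies ψ) implies not (ψ iff (φ implies ψ))) iff (((ψ implies not φ) implies ((φ iff φ) iff φ)) iff ((ψ implies ψ) implies ((ψ iff ψ) implies ψ)))) = not 1 = 0

0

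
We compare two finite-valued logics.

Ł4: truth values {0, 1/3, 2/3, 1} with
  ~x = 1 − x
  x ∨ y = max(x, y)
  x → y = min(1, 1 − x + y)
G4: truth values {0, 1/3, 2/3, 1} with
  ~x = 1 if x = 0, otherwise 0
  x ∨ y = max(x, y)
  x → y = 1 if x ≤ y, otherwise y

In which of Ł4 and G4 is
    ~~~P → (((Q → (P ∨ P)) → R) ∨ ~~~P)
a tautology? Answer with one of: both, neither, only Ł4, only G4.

In Ł4: every assignment gives 1 — tautology.
In G4: every assignment gives 1 — tautology.

both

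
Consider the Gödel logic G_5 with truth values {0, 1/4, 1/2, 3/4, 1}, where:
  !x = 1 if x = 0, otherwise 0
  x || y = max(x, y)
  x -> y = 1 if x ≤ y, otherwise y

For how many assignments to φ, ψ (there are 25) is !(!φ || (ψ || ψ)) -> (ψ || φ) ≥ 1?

22

value 1: 22 assignments (counts)
value 3/4: 1 assignment
value 1/2: 1 assignment
value 1/4: 1 assignment
So 22 of the 25 assignments meet the threshold.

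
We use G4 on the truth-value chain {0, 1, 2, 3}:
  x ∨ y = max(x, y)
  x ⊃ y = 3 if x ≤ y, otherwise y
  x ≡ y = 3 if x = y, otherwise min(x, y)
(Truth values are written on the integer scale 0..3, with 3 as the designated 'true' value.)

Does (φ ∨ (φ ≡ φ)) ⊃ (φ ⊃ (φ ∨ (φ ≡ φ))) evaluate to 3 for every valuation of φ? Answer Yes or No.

φ = 0 ↦ 3
φ = 1 ↦ 3
φ = 2 ↦ 3
φ = 3 ↦ 3
Every assignment gives a value ≥ 3.

Yes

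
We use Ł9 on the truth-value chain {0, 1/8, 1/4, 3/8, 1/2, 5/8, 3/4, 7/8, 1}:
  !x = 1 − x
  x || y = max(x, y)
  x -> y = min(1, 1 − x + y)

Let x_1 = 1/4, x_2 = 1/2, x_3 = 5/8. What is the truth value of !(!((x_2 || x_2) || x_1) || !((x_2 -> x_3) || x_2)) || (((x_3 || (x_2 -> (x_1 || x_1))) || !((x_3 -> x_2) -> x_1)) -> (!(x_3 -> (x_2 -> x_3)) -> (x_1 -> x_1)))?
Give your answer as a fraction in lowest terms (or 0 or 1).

x_2 || x_2 = 1/2 || 1/2 = 1/2
(x_2 || x_2) || x_1 = 1/2 || 1/4 = 1/2
!((x_2 || x_2) || x_1) = !1/2 = 1/2
x_2 -> x_3 = 1/2 -> 5/8 = 1
(x_2 -> x_3) || x_2 = 1 || 1/2 = 1
!((x_2 -> x_3) || x_2) = !1 = 0
!((x_2 || x_2) || x_1) || !((x_2 -> x_3) || x_2) = 1/2 || 0 = 1/2
!(!((x_2 || x_2) || x_1) || !((x_2 -> x_3) || x_2)) = !1/2 = 1/2
x_1 || x_1 = 1/4 || 1/4 = 1/4
x_2 -> (x_1 || x_1) = 1/2 -> 1/4 = 3/4
x_3 || (x_2 -> (x_1 || x_1)) = 5/8 || 3/4 = 3/4
x_3 -> x_2 = 5/8 -> 1/2 = 7/8
(x_3 -> x_2) -> x_1 = 7/8 -> 1/4 = 3/8
!((x_3 -> x_2) -> x_1) = !3/8 = 5/8
(x_3 || (x_2 -> (x_1 || x_1))) || !((x_3 -> x_2) -> x_1) = 3/4 || 5/8 = 3/4
x_2 -> x_3 = 1/2 -> 5/8 = 1
x_3 -> (x_2 -> x_3) = 5/8 -> 1 = 1
!(x_3 -> (x_2 -> x_3)) = !1 = 0
x_1 -> x_1 = 1/4 -> 1/4 = 1
!(x_3 -> (x_2 -> x_3)) -> (x_1 -> x_1) = 0 -> 1 = 1
((x_3 || (x_2 -> (x_1 || x_1))) || !((x_3 -> x_2) -> x_1)) -> (!(x_3 -> (x_2 -> x_3)) -> (x_1 -> x_1)) = 3/4 -> 1 = 1
!(!((x_2 || x_2) || x_1) || !((x_2 -> x_3) || x_2)) || (((x_3 || (x_2 -> (x_1 || x_1))) || !((x_3 -> x_2) -> x_1)) -> (!(x_3 -> (x_2 -> x_3)) -> (x_1 -> x_1))) = 1/2 || 1 = 1

1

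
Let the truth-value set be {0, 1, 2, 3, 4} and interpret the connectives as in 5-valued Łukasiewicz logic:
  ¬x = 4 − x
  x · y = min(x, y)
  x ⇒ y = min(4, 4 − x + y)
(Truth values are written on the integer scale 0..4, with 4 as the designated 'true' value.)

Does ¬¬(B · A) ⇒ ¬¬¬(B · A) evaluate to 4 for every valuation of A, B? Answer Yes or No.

Counterexample: take A = 3, B = 3.
B · A = 3 · 3 = 3
¬(B · A) = ¬3 = 1
¬¬(B · A) = ¬1 = 3
B · A = 3 · 3 = 3
¬(B · A) = ¬3 = 1
¬¬(B · A) = ¬1 = 3
¬¬¬(B · A) = ¬3 = 1
¬¬(B · A) ⇒ ¬¬¬(B · A) = 3 ⇒ 1 = 2
This gives 2 ≠ 4.

No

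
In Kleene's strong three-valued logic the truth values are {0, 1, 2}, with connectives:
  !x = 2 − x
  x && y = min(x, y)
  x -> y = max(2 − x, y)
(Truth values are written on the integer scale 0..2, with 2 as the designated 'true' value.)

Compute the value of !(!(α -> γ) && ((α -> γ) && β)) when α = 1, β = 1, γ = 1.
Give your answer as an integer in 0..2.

1

α -> γ = 1 -> 1 = 1
!(α -> γ) = !1 = 1
α -> γ = 1 -> 1 = 1
(α -> γ) && β = 1 && 1 = 1
!(α -> γ) && ((α -> γ) && β) = 1 && 1 = 1
!(!(α -> γ) && ((α -> γ) && β)) = !1 = 1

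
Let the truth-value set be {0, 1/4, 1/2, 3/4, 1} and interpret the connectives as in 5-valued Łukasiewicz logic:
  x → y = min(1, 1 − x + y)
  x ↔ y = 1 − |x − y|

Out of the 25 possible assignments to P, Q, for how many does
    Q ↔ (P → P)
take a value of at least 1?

value 1: 5 assignments (counts)
value 3/4: 5 assignments
value 1/2: 5 assignments
value 1/4: 5 assignments
value 0: 5 assignments
So 5 of the 25 assignments meet the threshold.

5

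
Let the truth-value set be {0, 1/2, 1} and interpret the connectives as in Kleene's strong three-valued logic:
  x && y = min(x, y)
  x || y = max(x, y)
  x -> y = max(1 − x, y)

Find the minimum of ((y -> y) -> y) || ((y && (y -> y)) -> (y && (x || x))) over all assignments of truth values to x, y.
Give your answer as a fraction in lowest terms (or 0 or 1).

Take x = 0, y = 1/2:
y -> y = 1/2 -> 1/2 = 1/2
(y -> y) -> y = 1/2 -> 1/2 = 1/2
y -> y = 1/2 -> 1/2 = 1/2
y && (y -> y) = 1/2 && 1/2 = 1/2
x || x = 0 || 0 = 0
y && (x || x) = 1/2 && 0 = 0
(y && (y -> y)) -> (y && (x || x)) = 1/2 -> 0 = 1/2
((y -> y) -> y) || ((y && (y -> y)) -> (y && (x || x))) = 1/2 || 1/2 = 1/2
No assignment yields a value below 1/2, so this is the minimum.

1/2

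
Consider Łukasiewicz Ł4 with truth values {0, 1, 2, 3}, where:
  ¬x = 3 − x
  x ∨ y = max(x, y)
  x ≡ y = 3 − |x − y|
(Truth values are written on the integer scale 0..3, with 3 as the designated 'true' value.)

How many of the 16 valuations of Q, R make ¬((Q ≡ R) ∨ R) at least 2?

3

Q = 0, R = 0 ↦ 0  <
Q = 0, R = 1 ↦ 1  <
Q = 0, R = 2 ↦ 1  <
Q = 0, R = 3 ↦ 0  <
Q = 1, R = 0 ↦ 1  <
Q = 1, R = 1 ↦ 0  <
Q = 1, R = 2 ↦ 1  <
Q = 1, R = 3 ↦ 0  <
Q = 2, R = 0 ↦ 2  ≥
Q = 2, R = 1 ↦ 1  <
Q = 2, R = 2 ↦ 0  <
Q = 2, R = 3 ↦ 0  <
Q = 3, R = 0 ↦ 3  ≥
Q = 3, R = 1 ↦ 2  ≥
Q = 3, R = 2 ↦ 1  <
Q = 3, R = 3 ↦ 0  <
So 3 of the 16 assignments meet the threshold.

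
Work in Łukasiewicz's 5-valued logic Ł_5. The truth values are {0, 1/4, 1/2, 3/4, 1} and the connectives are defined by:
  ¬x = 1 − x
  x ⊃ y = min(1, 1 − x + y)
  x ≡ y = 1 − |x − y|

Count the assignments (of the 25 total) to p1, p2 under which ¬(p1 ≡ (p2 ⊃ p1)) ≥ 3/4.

4

value 1: 1 assignment (counts)
value 3/4: 3 assignments (counts)
value 1/2: 5 assignments
value 1/4: 7 assignments
value 0: 9 assignments
So 4 of the 25 assignments meet the threshold.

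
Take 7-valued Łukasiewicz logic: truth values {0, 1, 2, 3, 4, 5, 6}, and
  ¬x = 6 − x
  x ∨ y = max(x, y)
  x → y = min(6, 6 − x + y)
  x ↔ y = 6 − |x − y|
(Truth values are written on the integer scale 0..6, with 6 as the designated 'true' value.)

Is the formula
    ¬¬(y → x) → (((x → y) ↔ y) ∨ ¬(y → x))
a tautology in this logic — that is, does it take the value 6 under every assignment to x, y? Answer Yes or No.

No

Counterexample: take x = 0, y = 0.
y → x = 0 → 0 = 6
¬(y → x) = ¬6 = 0
¬¬(y → x) = ¬0 = 6
x → y = 0 → 0 = 6
(x → y) ↔ y = 6 ↔ 0 = 0
y → x = 0 → 0 = 6
¬(y → x) = ¬6 = 0
((x → y) ↔ y) ∨ ¬(y → x) = 0 ∨ 0 = 0
¬¬(y → x) → (((x → y) ↔ y) ∨ ¬(y → x)) = 6 → 0 = 0
This gives 0 ≠ 6.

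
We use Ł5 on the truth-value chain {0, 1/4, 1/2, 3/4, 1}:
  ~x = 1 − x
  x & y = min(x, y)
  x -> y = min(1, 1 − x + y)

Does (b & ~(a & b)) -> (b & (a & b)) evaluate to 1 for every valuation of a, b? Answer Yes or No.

Counterexample: take a = 0, b = 1/4.
a & b = 0 & 1/4 = 0
~(a & b) = ~0 = 1
b & ~(a & b) = 1/4 & 1 = 1/4
a & b = 0 & 1/4 = 0
b & (a & b) = 1/4 & 0 = 0
(b & ~(a & b)) -> (b & (a & b)) = 1/4 -> 0 = 3/4
This gives 3/4 ≠ 1.

No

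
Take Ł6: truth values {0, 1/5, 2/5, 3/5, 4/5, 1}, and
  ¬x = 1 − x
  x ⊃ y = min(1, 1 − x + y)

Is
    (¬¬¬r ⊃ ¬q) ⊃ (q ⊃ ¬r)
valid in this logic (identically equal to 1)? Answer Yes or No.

No

Counterexample: take q = 1/5, r = 1.
¬r = ¬1 = 0
¬¬r = ¬0 = 1
¬¬¬r = ¬1 = 0
¬q = ¬1/5 = 4/5
¬¬¬r ⊃ ¬q = 0 ⊃ 4/5 = 1
¬r = ¬1 = 0
q ⊃ ¬r = 1/5 ⊃ 0 = 4/5
(¬¬¬r ⊃ ¬q) ⊃ (q ⊃ ¬r) = 1 ⊃ 4/5 = 4/5
This gives 4/5 ≠ 1.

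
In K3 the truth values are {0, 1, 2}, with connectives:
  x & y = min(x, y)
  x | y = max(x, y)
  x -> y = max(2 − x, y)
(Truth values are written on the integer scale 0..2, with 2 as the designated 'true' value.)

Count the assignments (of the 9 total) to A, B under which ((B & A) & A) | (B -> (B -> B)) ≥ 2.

6

A = 0, B = 0 ↦ 2  ≥
A = 0, B = 1 ↦ 1  <
A = 0, B = 2 ↦ 2  ≥
A = 1, B = 0 ↦ 2  ≥
A = 1, B = 1 ↦ 1  <
A = 1, B = 2 ↦ 2  ≥
A = 2, B = 0 ↦ 2  ≥
A = 2, B = 1 ↦ 1  <
A = 2, B = 2 ↦ 2  ≥
So 6 of the 9 assignments meet the threshold.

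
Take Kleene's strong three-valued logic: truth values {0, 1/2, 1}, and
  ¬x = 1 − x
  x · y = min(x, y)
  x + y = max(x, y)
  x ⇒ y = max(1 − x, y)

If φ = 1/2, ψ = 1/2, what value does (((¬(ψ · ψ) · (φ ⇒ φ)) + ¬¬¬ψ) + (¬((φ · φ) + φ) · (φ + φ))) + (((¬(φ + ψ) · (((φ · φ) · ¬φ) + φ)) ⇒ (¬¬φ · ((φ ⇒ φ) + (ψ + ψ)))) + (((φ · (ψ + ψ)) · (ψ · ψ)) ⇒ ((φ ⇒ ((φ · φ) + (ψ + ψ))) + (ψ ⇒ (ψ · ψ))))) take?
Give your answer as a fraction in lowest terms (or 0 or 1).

1/2

ψ · ψ = 1/2 · 1/2 = 1/2
¬(ψ · ψ) = ¬1/2 = 1/2
φ ⇒ φ = 1/2 ⇒ 1/2 = 1/2
¬(ψ · ψ) · (φ ⇒ φ) = 1/2 · 1/2 = 1/2
¬ψ = ¬1/2 = 1/2
¬¬ψ = ¬1/2 = 1/2
¬¬¬ψ = ¬1/2 = 1/2
(¬(ψ · ψ) · (φ ⇒ φ)) + ¬¬¬ψ = 1/2 + 1/2 = 1/2
φ · φ = 1/2 · 1/2 = 1/2
(φ · φ) + φ = 1/2 + 1/2 = 1/2
¬((φ · φ) + φ) = ¬1/2 = 1/2
φ + φ = 1/2 + 1/2 = 1/2
¬((φ · φ) + φ) · (φ + φ) = 1/2 · 1/2 = 1/2
((¬(ψ · ψ) · (φ ⇒ φ)) + ¬¬¬ψ) + (¬((φ · φ) + φ) · (φ + φ)) = 1/2 + 1/2 = 1/2
φ + ψ = 1/2 + 1/2 = 1/2
¬(φ + ψ) = ¬1/2 = 1/2
φ · φ = 1/2 · 1/2 = 1/2
¬φ = ¬1/2 = 1/2
(φ · φ) · ¬φ = 1/2 · 1/2 = 1/2
((φ · φ) · ¬φ) + φ = 1/2 + 1/2 = 1/2
¬(φ + ψ) · (((φ · φ) · ¬φ) + φ) = 1/2 · 1/2 = 1/2
¬φ = ¬1/2 = 1/2
¬¬φ = ¬1/2 = 1/2
φ ⇒ φ = 1/2 ⇒ 1/2 = 1/2
ψ + ψ = 1/2 + 1/2 = 1/2
(φ ⇒ φ) + (ψ + ψ) = 1/2 + 1/2 = 1/2
¬¬φ · ((φ ⇒ φ) + (ψ + ψ)) = 1/2 · 1/2 = 1/2
(¬(φ + ψ) · (((φ · φ) · ¬φ) + φ)) ⇒ (¬¬φ · ((φ ⇒ φ) + (ψ + ψ))) = 1/2 ⇒ 1/2 = 1/2
ψ + ψ = 1/2 + 1/2 = 1/2
φ · (ψ + ψ) = 1/2 · 1/2 = 1/2
ψ · ψ = 1/2 · 1/2 = 1/2
(φ · (ψ + ψ)) · (ψ · ψ) = 1/2 · 1/2 = 1/2
φ · φ = 1/2 · 1/2 = 1/2
ψ + ψ = 1/2 + 1/2 = 1/2
(φ · φ) + (ψ + ψ) = 1/2 + 1/2 = 1/2
φ ⇒ ((φ · φ) + (ψ + ψ)) = 1/2 ⇒ 1/2 = 1/2
ψ · ψ = 1/2 · 1/2 = 1/2
ψ ⇒ (ψ · ψ) = 1/2 ⇒ 1/2 = 1/2
(φ ⇒ ((φ · φ) + (ψ + ψ))) + (ψ ⇒ (ψ · ψ)) = 1/2 + 1/2 = 1/2
((φ · (ψ + ψ)) · (ψ · ψ)) ⇒ ((φ ⇒ ((φ · φ) + (ψ + ψ))) + (ψ ⇒ (ψ · ψ))) = 1/2 ⇒ 1/2 = 1/2
((¬(φ + ψ) · (((φ · φ) · ¬φ) + φ)) ⇒ (¬¬φ · ((φ ⇒ φ) + (ψ + ψ)))) + (((φ · (ψ + ψ)) · (ψ · ψ)) ⇒ ((φ ⇒ ((φ · φ) + (ψ + ψ))) + (ψ ⇒ (ψ · ψ)))) = 1/2 + 1/2 = 1/2
(((¬(ψ · ψ) · (φ ⇒ φ)) + ¬¬¬ψ) + (¬((φ · φ) + φ) · (φ + φ))) + (((¬(φ + ψ) · (((φ · φ) · ¬φ) + φ)) ⇒ (¬¬φ · ((φ ⇒ φ) + (ψ + ψ)))) + (((φ · (ψ + ψ)) · (ψ · ψ)) ⇒ ((φ ⇒ ((φ · φ) + (ψ + ψ))) + (ψ ⇒ (ψ · ψ))))) = 1/2 + 1/2 = 1/2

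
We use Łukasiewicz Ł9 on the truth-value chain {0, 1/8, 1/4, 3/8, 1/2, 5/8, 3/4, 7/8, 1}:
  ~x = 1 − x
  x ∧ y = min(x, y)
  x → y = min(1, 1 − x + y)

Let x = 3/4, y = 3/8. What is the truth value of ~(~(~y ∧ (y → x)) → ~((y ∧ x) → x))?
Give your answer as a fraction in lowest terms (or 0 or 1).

~y = ~3/8 = 5/8
y → x = 3/8 → 3/4 = 1
~y ∧ (y → x) = 5/8 ∧ 1 = 5/8
~(~y ∧ (y → x)) = ~5/8 = 3/8
y ∧ x = 3/8 ∧ 3/4 = 3/8
(y ∧ x) → x = 3/8 → 3/4 = 1
~((y ∧ x) → x) = ~1 = 0
~(~y ∧ (y → x)) → ~((y ∧ x) → x) = 3/8 → 0 = 5/8
~(~(~y ∧ (y → x)) → ~((y ∧ x) → x)) = ~5/8 = 3/8

3/8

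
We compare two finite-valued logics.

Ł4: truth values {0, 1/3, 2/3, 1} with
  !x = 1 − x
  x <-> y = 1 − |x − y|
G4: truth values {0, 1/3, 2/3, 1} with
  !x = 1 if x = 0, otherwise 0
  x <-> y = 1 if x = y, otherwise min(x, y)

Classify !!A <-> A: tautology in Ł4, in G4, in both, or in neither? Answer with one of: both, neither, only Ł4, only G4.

In Ł4: every assignment gives 1 — tautology.
In G4: at A = 1/3 the value is 1/3 — not a tautology.

only Ł4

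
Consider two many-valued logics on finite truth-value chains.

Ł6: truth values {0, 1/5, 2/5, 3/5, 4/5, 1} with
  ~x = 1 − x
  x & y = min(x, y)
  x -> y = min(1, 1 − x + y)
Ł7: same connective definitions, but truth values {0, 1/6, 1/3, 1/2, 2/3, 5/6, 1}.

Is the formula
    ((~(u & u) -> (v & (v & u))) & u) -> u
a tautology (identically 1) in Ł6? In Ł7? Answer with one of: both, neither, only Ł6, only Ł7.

In Ł6: every assignment gives 1 — tautology.
In Ł7: every assignment gives 1 — tautology.

both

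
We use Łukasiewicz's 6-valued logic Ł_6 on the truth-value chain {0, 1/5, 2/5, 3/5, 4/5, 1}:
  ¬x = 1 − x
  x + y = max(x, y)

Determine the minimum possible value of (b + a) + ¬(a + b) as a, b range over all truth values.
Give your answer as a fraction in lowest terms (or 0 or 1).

3/5

Take a = 0, b = 2/5:
b + a = 2/5 + 0 = 2/5
a + b = 0 + 2/5 = 2/5
¬(a + b) = ¬2/5 = 3/5
(b + a) + ¬(a + b) = 2/5 + 3/5 = 3/5
No assignment yields a value below 3/5, so this is the minimum.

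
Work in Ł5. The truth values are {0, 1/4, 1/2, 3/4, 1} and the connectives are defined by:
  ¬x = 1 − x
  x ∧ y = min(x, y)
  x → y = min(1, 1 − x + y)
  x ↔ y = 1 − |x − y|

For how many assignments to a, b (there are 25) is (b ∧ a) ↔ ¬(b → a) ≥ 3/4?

value 1: 7 assignments (counts)
value 3/4: 7 assignments (counts)
value 1/2: 6 assignments
value 1/4: 3 assignments
value 0: 2 assignments
So 14 of the 25 assignments meet the threshold.

14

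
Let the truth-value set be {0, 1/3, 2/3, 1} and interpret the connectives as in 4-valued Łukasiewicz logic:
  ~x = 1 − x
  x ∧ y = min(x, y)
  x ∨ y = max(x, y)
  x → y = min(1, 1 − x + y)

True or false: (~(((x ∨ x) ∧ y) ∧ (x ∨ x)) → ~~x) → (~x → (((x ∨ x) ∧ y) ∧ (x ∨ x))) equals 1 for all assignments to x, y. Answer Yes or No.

Yes

x = 0, y = 0 ↦ 1
x = 0, y = 1/3 ↦ 1
x = 0, y = 2/3 ↦ 1
x = 0, y = 1 ↦ 1
x = 1/3, y = 0 ↦ 1
x = 1/3, y = 1/3 ↦ 1
x = 1/3, y = 2/3 ↦ 1
x = 1/3, y = 1 ↦ 1
x = 2/3, y = 0 ↦ 1
x = 2/3, y = 1/3 ↦ 1
x = 2/3, y = 2/3 ↦ 1
x = 2/3, y = 1 ↦ 1
x = 1, y = 0 ↦ 1
x = 1, y = 1/3 ↦ 1
x = 1, y = 2/3 ↦ 1
x = 1, y = 1 ↦ 1
Every assignment gives a value ≥ 1.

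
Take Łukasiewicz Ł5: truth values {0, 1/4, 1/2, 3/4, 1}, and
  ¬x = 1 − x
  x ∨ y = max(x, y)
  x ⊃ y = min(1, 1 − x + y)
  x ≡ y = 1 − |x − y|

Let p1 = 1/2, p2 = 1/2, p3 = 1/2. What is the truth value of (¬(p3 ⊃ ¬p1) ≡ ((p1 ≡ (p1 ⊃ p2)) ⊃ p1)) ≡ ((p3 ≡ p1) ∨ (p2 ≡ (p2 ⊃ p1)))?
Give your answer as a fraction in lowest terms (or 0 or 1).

¬p1 = ¬1/2 = 1/2
p3 ⊃ ¬p1 = 1/2 ⊃ 1/2 = 1
¬(p3 ⊃ ¬p1) = ¬1 = 0
p1 ⊃ p2 = 1/2 ⊃ 1/2 = 1
p1 ≡ (p1 ⊃ p2) = 1/2 ≡ 1 = 1/2
(p1 ≡ (p1 ⊃ p2)) ⊃ p1 = 1/2 ⊃ 1/2 = 1
¬(p3 ⊃ ¬p1) ≡ ((p1 ≡ (p1 ⊃ p2)) ⊃ p1) = 0 ≡ 1 = 0
p3 ≡ p1 = 1/2 ≡ 1/2 = 1
p2 ⊃ p1 = 1/2 ⊃ 1/2 = 1
p2 ≡ (p2 ⊃ p1) = 1/2 ≡ 1 = 1/2
(p3 ≡ p1) ∨ (p2 ≡ (p2 ⊃ p1)) = 1 ∨ 1/2 = 1
(¬(p3 ⊃ ¬p1) ≡ ((p1 ≡ (p1 ⊃ p2)) ⊃ p1)) ≡ ((p3 ≡ p1) ∨ (p2 ≡ (p2 ⊃ p1))) = 0 ≡ 1 = 0

0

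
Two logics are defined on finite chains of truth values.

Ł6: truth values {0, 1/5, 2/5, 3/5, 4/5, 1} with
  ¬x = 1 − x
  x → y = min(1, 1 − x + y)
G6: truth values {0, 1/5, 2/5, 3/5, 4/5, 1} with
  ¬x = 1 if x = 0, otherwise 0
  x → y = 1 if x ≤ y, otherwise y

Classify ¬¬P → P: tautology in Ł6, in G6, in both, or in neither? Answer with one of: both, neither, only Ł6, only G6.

In Ł6: every assignment gives 1 — tautology.
In G6: at P = 1/5 the value is 1/5 — not a tautology.

only Ł6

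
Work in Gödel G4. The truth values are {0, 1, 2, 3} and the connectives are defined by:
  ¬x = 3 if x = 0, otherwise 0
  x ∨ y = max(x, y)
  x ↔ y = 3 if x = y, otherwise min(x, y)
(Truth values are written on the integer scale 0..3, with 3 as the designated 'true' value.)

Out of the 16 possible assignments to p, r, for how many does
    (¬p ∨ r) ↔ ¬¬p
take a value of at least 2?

p = 0, r = 0 ↦ 0  <
p = 0, r = 1 ↦ 0  <
p = 0, r = 2 ↦ 0  <
p = 0, r = 3 ↦ 0  <
p = 1, r = 0 ↦ 0  <
p = 1, r = 1 ↦ 1  <
p = 1, r = 2 ↦ 2  ≥
p = 1, r = 3 ↦ 3  ≥
p = 2, r = 0 ↦ 0  <
p = 2, r = 1 ↦ 1  <
p = 2, r = 2 ↦ 2  ≥
p = 2, r = 3 ↦ 3  ≥
p = 3, r = 0 ↦ 0  <
p = 3, r = 1 ↦ 1  <
p = 3, r = 2 ↦ 2  ≥
p = 3, r = 3 ↦ 3  ≥
So 6 of the 16 assignments meet the threshold.

6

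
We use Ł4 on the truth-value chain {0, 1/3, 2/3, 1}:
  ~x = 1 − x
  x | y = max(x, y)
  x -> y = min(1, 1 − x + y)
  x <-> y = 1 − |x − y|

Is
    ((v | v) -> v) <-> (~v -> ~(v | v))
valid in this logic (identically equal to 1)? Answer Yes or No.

Yes

v = 0 ↦ 1
v = 1/3 ↦ 1
v = 2/3 ↦ 1
v = 1 ↦ 1
Every assignment gives a value ≥ 1.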